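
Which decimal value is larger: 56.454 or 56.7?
56.7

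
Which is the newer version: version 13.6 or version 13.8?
version 13.8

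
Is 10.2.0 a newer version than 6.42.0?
Yes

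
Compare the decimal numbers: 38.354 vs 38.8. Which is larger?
38.8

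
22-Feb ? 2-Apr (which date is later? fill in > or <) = <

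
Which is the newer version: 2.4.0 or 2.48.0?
2.48.0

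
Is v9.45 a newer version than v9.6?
Yes. Version numbers are compared segment by segment as integers, not as decimals: minor version 45 > 6, so v9.45 > v9.6 (even though the decimal 9.45 < 9.6).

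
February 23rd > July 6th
False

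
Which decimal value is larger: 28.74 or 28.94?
28.94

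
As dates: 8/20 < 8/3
False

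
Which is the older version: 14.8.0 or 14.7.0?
14.7.0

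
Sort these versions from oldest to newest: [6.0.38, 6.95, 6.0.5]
[6.0.5, 6.0.38, 6.95]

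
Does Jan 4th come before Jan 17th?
Yes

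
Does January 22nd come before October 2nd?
Yes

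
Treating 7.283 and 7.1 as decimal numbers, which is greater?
7.283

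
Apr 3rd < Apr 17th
True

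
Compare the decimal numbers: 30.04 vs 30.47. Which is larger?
30.47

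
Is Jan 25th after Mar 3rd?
No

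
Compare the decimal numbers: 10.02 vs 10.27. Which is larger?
10.27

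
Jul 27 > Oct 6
False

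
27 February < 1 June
True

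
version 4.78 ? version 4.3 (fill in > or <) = >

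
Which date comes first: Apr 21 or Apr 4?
Apr 4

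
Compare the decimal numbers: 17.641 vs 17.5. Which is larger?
17.641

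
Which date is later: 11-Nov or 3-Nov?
11-Nov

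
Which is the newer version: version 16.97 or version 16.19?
version 16.97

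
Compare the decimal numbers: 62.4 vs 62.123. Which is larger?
62.4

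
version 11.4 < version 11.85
True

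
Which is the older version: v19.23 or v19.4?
v19.4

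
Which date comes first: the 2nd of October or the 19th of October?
the 2nd of October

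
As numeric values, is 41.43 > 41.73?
False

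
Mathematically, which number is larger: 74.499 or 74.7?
74.7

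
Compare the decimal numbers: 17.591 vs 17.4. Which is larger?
17.591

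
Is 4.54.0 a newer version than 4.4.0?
Yes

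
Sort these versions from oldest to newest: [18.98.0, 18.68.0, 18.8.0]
[18.8.0, 18.68.0, 18.98.0]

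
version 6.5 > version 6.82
False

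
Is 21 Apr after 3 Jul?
No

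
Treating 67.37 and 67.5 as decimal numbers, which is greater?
67.5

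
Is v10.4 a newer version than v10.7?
No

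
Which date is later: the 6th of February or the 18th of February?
the 18th of February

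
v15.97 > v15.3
True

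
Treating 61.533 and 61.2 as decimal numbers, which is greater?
61.533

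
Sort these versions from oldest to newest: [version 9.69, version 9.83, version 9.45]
[version 9.45, version 9.69, version 9.83]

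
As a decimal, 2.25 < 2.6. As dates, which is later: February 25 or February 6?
February 25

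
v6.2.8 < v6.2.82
True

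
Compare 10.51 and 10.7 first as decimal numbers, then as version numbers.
As decimals: 10.51 < 10.7. As versions: v10.51 > v10.7 (minor version 51 > 7).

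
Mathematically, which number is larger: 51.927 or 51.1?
51.927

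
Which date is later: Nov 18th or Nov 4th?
Nov 18th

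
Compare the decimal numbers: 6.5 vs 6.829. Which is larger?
6.829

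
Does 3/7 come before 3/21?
Yes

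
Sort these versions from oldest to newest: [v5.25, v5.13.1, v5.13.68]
[v5.13.1, v5.13.68, v5.25]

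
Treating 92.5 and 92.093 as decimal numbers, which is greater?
92.5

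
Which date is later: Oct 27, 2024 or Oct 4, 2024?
Oct 27, 2024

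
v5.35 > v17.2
False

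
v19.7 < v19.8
True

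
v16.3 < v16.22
True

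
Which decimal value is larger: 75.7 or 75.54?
75.7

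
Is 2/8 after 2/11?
No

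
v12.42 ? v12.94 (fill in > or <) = <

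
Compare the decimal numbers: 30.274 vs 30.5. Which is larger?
30.5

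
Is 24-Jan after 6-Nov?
No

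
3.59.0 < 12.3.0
True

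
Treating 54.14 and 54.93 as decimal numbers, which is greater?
54.93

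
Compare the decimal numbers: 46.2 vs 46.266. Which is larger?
46.266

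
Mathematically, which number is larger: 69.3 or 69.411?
69.411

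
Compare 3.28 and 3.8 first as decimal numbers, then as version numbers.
As decimals: 3.28 < 3.8. As versions: v3.28 > v3.8 (minor version 28 > 8).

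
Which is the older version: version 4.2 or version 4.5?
version 4.2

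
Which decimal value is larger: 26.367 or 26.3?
26.367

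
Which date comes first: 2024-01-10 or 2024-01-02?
2024-01-02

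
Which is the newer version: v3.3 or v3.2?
v3.3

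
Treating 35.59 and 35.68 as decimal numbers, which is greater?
35.68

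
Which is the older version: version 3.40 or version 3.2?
version 3.2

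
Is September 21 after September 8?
Yes. Day 21 comes after day 8 in September — this is a date comparison, not a decimal one (the decimal 9.21 would be smaller than 9.8).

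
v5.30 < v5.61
True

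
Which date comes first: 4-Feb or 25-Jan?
25-Jan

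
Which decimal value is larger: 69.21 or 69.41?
69.41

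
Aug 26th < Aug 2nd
False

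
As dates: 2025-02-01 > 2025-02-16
False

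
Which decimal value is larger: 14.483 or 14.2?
14.483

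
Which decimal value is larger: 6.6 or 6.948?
6.948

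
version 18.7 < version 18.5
False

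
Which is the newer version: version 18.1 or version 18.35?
version 18.35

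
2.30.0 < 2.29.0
False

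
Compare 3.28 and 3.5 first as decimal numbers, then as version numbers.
As decimals: 3.28 < 3.5. As versions: v3.28 > v3.5 (minor version 28 > 5).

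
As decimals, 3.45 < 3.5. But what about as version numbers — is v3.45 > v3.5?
True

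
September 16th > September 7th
True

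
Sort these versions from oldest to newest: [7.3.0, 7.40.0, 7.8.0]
[7.3.0, 7.8.0, 7.40.0]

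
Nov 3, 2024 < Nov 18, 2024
True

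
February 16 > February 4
True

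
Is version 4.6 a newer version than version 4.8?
No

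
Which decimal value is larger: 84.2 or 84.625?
84.625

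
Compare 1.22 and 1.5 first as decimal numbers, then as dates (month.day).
As decimals: 1.22 < 1.5. As dates: 1/22 is later than 1/5 (day 22 > day 5).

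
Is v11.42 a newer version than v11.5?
Yes. Version numbers are compared segment by segment as integers, not as decimals: minor version 42 > 5, so v11.42 > v11.5 (even though the decimal 11.42 < 11.5).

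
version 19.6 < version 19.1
False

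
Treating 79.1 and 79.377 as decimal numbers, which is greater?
79.377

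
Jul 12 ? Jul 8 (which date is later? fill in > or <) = >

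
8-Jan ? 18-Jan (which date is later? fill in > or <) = <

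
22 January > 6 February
False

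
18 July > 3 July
True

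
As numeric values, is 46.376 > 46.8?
False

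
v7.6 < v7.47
True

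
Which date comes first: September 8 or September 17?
September 8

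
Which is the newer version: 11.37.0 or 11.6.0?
11.37.0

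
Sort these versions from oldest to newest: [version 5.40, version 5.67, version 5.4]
[version 5.4, version 5.40, version 5.67]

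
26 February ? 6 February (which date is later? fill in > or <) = >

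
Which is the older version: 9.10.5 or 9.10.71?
9.10.5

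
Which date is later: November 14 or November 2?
November 14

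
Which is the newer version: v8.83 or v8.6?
v8.83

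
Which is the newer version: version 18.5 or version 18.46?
version 18.46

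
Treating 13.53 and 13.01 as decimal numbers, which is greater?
13.53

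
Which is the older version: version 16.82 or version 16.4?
version 16.4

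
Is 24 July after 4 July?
Yes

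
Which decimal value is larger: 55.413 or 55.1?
55.413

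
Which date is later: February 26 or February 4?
February 26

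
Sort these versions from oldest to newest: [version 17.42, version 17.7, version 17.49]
[version 17.7, version 17.42, version 17.49]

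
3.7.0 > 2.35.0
True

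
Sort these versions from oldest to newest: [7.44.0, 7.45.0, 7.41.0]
[7.41.0, 7.44.0, 7.45.0]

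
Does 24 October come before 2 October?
No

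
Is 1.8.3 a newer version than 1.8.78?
No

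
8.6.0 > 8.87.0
False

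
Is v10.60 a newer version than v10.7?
Yes. Version numbers are compared segment by segment as integers, not as decimals: minor version 60 > 7, so v10.60 > v10.7 (even though the decimal 10.60 < 10.7).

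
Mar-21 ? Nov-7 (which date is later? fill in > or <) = <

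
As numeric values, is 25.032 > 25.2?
False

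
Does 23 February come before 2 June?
Yes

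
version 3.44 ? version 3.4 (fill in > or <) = >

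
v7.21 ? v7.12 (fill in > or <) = >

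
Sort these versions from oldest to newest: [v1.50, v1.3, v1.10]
[v1.3, v1.10, v1.50]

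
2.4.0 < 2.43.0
True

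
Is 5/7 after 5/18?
No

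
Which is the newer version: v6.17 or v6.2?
v6.17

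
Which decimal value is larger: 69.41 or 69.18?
69.41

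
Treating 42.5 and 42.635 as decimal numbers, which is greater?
42.635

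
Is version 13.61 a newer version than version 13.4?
Yes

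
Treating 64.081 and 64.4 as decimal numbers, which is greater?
64.4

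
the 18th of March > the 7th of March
True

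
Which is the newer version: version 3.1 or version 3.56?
version 3.56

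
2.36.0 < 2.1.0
False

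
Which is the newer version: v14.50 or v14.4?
v14.50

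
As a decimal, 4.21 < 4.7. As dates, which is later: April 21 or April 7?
April 21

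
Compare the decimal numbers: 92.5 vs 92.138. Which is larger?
92.5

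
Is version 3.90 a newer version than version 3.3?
Yes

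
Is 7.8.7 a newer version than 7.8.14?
No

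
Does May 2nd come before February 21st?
No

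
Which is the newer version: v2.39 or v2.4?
v2.39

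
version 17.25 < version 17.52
True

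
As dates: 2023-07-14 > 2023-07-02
True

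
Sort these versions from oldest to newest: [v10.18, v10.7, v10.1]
[v10.1, v10.7, v10.18]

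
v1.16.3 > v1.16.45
False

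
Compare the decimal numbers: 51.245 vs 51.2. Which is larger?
51.245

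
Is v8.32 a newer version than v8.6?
Yes. Version numbers are compared segment by segment as integers, not as decimals: minor version 32 > 6, so v8.32 > v8.6 (even though the decimal 8.32 < 8.6).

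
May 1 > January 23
True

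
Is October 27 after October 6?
Yes. Day 27 comes after day 6 in October — this is a date comparison, not a decimal one (the decimal 10.27 would be smaller than 10.6).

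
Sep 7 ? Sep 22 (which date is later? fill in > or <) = <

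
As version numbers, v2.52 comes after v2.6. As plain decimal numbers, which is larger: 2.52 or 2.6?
2.6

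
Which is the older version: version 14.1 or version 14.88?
version 14.1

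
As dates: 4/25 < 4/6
False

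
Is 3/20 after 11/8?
No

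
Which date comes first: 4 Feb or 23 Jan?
23 Jan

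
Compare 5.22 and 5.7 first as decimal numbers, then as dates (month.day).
As decimals: 5.22 < 5.7. As dates: 5/22 is later than 5/7 (day 22 > day 7).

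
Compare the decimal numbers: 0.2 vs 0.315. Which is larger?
0.315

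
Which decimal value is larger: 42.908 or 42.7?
42.908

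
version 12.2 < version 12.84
True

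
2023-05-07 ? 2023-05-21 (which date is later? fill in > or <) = <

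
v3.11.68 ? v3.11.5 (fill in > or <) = >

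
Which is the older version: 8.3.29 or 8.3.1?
8.3.1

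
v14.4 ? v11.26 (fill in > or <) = >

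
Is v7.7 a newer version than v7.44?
No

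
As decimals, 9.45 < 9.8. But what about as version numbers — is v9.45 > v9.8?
True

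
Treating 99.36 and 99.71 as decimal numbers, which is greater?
99.71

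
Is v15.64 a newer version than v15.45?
Yes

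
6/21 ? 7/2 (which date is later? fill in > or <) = <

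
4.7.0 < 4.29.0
True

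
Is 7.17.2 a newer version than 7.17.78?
No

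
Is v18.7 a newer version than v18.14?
No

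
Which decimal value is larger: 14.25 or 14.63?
14.63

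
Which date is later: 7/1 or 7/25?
7/25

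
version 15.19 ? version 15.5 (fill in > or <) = >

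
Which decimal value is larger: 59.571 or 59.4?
59.571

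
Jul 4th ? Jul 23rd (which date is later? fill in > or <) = <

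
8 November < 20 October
False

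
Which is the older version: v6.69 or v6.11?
v6.11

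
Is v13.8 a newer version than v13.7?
Yes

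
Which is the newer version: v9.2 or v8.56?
v9.2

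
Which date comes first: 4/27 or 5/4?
4/27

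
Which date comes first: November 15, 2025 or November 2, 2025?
November 2, 2025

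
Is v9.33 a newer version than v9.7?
Yes. Version numbers are compared segment by segment as integers, not as decimals: minor version 33 > 7, so v9.33 > v9.7 (even though the decimal 9.33 < 9.7).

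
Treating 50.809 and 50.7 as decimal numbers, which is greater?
50.809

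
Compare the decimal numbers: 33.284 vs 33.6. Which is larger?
33.6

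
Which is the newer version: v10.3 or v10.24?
v10.24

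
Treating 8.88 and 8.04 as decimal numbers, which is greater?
8.88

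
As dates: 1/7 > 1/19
False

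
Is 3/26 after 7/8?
No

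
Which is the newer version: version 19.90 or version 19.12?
version 19.90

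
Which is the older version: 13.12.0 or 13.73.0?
13.12.0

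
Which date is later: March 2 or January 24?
March 2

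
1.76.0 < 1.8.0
False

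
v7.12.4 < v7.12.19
True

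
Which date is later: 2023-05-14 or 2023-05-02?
2023-05-14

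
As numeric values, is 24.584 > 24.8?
False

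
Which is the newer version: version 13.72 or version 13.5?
version 13.72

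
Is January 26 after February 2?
No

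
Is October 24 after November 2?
No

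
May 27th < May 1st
False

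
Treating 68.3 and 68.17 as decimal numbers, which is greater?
68.3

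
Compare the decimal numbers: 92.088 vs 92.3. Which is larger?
92.3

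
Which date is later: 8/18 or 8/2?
8/18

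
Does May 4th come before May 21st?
Yes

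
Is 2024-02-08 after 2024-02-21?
No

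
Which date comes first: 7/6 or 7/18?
7/6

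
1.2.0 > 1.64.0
False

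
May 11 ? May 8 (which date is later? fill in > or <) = >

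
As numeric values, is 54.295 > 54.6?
False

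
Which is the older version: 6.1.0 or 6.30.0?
6.1.0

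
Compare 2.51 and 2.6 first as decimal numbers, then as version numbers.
As decimals: 2.51 < 2.6. As versions: v2.51 > v2.6 (minor version 51 > 6).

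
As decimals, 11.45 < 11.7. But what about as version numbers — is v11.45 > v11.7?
True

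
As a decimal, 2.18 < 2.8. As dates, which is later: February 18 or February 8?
February 18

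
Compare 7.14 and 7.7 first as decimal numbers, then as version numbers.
As decimals: 7.14 < 7.7. As versions: v7.14 > v7.7 (minor version 14 > 7).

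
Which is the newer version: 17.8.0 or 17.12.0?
17.12.0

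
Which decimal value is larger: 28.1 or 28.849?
28.849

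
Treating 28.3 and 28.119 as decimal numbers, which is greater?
28.3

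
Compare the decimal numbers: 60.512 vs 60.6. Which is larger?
60.6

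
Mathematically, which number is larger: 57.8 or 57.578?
57.8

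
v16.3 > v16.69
False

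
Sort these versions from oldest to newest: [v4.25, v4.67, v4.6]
[v4.6, v4.25, v4.67]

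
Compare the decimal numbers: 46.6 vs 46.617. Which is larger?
46.617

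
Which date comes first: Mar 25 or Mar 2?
Mar 2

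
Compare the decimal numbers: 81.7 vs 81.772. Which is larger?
81.772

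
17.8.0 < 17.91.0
True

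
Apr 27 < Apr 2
False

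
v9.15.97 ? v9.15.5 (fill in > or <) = >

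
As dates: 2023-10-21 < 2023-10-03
False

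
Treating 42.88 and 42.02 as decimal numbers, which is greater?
42.88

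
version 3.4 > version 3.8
False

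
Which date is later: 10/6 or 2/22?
10/6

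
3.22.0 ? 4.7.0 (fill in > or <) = <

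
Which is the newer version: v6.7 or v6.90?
v6.90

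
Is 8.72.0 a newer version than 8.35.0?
Yes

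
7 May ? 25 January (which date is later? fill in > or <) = >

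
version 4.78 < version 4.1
False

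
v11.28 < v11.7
False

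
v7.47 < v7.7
False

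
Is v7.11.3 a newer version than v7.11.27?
No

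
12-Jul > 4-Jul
True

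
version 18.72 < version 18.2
False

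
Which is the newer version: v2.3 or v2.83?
v2.83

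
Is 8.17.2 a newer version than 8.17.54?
No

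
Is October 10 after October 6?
Yes. Day 10 comes after day 6 in October — this is a date comparison, not a decimal one (the decimal 10.10 would be smaller than 10.6).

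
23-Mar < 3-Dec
True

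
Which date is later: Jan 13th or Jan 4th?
Jan 13th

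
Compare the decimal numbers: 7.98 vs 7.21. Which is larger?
7.98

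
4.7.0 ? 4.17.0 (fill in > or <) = <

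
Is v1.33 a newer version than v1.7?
Yes. Version numbers are compared segment by segment as integers, not as decimals: minor version 33 > 7, so v1.33 > v1.7 (even though the decimal 1.33 < 1.7).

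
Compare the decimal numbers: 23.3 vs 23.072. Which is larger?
23.3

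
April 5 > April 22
False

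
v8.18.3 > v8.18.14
False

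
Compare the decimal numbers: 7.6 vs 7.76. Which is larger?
7.76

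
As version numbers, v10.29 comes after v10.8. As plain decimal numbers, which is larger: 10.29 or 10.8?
10.8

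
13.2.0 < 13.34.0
True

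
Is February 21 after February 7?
Yes. Day 21 comes after day 7 in February — this is a date comparison, not a decimal one (the decimal 2.21 would be smaller than 2.7).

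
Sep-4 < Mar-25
False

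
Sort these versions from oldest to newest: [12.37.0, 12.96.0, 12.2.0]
[12.2.0, 12.37.0, 12.96.0]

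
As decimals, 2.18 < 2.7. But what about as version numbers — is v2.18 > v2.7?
True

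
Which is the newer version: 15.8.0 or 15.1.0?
15.8.0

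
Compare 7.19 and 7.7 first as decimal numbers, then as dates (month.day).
As decimals: 7.19 < 7.7. As dates: 7/19 is later than 7/7 (day 19 > day 7).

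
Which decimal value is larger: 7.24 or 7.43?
7.43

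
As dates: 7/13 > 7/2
True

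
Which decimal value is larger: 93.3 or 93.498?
93.498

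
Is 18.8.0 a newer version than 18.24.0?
No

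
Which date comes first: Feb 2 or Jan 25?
Jan 25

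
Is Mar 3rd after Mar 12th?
No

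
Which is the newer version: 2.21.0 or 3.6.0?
3.6.0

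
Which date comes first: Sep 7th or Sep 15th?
Sep 7th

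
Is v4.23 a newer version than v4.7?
Yes. Version numbers are compared segment by segment as integers, not as decimals: minor version 23 > 7, so v4.23 > v4.7 (even though the decimal 4.23 < 4.7).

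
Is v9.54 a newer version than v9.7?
Yes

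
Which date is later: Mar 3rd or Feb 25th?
Mar 3rd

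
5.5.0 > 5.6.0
False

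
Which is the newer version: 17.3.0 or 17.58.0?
17.58.0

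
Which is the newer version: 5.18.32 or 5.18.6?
5.18.32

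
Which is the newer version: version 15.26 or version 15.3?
version 15.26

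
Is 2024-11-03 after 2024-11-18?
No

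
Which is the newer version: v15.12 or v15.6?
v15.12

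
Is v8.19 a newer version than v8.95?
No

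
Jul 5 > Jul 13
False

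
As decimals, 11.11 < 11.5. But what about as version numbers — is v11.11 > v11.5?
True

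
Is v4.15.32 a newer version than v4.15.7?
Yes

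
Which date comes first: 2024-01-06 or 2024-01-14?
2024-01-06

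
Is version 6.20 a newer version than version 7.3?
No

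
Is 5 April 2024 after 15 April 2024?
No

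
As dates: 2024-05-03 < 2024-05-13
True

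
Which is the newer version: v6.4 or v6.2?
v6.4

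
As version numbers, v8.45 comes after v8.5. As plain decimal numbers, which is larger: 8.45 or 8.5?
8.5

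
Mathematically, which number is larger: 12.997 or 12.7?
12.997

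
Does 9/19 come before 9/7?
No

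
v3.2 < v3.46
True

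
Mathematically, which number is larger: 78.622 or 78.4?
78.622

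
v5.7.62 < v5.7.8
False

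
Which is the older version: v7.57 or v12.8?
v7.57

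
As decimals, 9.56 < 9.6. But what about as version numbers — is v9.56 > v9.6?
True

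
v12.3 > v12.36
False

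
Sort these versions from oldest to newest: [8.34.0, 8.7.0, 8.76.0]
[8.7.0, 8.34.0, 8.76.0]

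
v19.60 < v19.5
False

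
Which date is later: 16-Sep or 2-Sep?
16-Sep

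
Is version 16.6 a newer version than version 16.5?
Yes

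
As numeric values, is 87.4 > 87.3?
True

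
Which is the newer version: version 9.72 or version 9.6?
version 9.72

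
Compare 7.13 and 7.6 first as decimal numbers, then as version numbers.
As decimals: 7.13 < 7.6. As versions: v7.13 > v7.6 (minor version 13 > 6).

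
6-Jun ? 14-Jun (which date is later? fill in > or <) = <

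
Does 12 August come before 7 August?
No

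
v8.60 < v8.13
False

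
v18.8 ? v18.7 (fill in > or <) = >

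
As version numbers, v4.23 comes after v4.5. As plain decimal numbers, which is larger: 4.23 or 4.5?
4.5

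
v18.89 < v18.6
False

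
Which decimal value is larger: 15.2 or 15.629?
15.629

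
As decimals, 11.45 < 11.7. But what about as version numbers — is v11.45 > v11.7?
True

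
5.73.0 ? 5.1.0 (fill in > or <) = >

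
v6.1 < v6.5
True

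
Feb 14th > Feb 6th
True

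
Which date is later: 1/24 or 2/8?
2/8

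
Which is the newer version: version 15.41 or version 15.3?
version 15.41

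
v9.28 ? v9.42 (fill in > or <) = <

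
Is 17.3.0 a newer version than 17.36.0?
No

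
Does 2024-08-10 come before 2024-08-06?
No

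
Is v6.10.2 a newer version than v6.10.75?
No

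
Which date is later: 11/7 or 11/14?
11/14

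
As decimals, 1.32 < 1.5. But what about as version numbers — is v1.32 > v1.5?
True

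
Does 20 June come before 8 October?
Yes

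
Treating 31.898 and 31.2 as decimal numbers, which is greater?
31.898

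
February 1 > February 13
False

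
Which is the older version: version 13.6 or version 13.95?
version 13.6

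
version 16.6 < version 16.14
True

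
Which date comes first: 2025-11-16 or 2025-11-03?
2025-11-03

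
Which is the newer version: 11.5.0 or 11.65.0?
11.65.0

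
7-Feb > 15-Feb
False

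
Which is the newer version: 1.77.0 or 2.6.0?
2.6.0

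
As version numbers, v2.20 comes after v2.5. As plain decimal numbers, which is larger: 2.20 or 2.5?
2.5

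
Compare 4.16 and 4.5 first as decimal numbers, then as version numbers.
As decimals: 4.16 < 4.5. As versions: v4.16 > v4.5 (minor version 16 > 5).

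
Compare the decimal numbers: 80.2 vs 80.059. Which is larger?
80.2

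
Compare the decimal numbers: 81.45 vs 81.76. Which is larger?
81.76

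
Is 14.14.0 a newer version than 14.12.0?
Yes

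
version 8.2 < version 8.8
True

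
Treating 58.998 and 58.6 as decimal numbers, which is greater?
58.998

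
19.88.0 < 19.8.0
False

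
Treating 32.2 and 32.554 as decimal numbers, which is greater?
32.554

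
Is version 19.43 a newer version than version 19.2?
Yes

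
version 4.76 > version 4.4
True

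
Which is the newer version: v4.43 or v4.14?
v4.43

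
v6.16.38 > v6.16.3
True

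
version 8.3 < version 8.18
True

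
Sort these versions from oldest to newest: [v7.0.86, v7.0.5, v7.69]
[v7.0.5, v7.0.86, v7.69]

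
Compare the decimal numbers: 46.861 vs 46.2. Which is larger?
46.861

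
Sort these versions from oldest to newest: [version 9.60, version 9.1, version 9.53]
[version 9.1, version 9.53, version 9.60]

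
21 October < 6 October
False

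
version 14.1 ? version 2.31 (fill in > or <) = >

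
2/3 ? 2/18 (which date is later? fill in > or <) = <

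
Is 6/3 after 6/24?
No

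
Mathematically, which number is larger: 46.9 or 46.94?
46.94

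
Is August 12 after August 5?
Yes. Day 12 comes after day 5 in August — this is a date comparison, not a decimal one (the decimal 8.12 would be smaller than 8.5).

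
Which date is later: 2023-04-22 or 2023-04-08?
2023-04-22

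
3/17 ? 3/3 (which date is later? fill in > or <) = >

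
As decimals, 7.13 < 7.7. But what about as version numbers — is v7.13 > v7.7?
True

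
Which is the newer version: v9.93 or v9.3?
v9.93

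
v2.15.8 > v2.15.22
False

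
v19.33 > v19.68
False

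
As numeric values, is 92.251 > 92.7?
False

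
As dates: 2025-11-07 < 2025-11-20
True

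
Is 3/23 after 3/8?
Yes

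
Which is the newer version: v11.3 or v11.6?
v11.6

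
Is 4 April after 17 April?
No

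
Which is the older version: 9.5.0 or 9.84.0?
9.5.0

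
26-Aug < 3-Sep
True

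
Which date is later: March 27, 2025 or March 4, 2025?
March 27, 2025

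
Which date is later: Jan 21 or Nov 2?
Nov 2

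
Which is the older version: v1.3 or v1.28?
v1.3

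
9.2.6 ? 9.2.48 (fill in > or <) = <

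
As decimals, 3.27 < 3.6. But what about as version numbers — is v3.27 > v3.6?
True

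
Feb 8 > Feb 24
False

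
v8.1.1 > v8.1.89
False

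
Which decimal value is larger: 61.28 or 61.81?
61.81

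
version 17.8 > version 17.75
False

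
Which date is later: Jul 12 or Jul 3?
Jul 12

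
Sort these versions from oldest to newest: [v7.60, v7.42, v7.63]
[v7.42, v7.60, v7.63]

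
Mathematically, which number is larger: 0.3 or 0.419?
0.419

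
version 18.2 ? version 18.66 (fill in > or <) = <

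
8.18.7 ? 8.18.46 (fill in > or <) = <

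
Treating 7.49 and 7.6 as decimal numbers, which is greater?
7.6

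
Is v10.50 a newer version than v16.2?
No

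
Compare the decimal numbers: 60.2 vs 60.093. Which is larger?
60.2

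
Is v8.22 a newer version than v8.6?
Yes. Version numbers are compared segment by segment as integers, not as decimals: minor version 22 > 6, so v8.22 > v8.6 (even though the decimal 8.22 < 8.6).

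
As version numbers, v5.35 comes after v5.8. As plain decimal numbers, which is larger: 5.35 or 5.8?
5.8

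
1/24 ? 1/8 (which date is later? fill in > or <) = >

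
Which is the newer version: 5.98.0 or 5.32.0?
5.98.0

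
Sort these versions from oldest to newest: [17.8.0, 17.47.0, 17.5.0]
[17.5.0, 17.8.0, 17.47.0]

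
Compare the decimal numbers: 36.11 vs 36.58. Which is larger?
36.58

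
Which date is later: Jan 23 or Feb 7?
Feb 7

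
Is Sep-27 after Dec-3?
No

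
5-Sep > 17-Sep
False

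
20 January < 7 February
True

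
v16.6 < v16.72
True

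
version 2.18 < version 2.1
False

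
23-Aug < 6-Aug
False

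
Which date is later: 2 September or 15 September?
15 September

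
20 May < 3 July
True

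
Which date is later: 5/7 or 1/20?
5/7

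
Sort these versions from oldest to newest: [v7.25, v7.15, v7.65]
[v7.15, v7.25, v7.65]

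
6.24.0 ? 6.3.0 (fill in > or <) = >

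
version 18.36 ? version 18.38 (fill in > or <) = <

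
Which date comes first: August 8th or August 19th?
August 8th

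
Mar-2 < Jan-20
False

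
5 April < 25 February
False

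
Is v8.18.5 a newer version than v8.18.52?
No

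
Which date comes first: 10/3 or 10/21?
10/3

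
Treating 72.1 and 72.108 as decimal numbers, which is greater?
72.108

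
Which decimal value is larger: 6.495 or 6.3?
6.495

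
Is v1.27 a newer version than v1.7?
Yes. Version numbers are compared segment by segment as integers, not as decimals: minor version 27 > 7, so v1.27 > v1.7 (even though the decimal 1.27 < 1.7).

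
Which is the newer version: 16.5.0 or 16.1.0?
16.5.0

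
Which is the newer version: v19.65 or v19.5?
v19.65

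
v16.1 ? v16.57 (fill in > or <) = <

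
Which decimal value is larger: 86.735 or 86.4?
86.735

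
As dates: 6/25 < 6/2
False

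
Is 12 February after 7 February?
Yes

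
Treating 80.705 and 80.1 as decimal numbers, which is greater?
80.705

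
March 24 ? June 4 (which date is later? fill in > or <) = <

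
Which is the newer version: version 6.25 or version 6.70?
version 6.70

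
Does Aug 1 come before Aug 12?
Yes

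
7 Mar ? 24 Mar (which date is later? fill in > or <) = <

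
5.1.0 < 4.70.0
False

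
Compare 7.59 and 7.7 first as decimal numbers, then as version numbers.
As decimals: 7.59 < 7.7. As versions: v7.59 > v7.7 (minor version 59 > 7).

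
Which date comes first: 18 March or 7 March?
7 March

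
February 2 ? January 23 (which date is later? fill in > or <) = >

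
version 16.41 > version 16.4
True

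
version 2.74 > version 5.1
False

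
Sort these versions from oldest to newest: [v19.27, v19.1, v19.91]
[v19.1, v19.27, v19.91]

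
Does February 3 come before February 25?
Yes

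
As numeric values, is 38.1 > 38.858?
False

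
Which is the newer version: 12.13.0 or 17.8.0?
17.8.0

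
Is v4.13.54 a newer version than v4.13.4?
Yes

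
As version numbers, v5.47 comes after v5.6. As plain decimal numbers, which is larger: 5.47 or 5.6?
5.6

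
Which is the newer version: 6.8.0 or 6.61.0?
6.61.0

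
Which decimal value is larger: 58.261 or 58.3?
58.3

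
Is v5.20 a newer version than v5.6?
Yes. Version numbers are compared segment by segment as integers, not as decimals: minor version 20 > 6, so v5.20 > v5.6 (even though the decimal 5.20 < 5.6).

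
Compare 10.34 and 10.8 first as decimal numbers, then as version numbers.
As decimals: 10.34 < 10.8. As versions: v10.34 > v10.8 (minor version 34 > 8).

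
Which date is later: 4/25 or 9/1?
9/1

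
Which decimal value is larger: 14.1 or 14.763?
14.763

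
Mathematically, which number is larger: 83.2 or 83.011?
83.2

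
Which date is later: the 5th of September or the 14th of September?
the 14th of September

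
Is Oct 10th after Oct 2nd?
Yes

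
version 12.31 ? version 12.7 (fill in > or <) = >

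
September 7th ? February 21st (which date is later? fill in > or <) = >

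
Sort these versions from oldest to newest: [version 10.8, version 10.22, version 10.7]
[version 10.7, version 10.8, version 10.22]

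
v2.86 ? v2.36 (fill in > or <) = >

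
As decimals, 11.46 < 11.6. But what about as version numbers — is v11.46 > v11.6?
True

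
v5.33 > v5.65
False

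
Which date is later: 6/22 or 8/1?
8/1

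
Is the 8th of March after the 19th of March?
No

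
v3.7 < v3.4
False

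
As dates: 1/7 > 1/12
False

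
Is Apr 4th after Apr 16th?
No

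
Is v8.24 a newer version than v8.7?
Yes. Version numbers are compared segment by segment as integers, not as decimals: minor version 24 > 7, so v8.24 > v8.7 (even though the decimal 8.24 < 8.7).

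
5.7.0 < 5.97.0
True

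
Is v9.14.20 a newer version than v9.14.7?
Yes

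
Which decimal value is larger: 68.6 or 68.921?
68.921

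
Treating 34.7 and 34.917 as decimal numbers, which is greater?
34.917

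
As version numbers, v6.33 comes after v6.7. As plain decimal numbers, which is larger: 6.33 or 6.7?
6.7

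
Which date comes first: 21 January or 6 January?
6 January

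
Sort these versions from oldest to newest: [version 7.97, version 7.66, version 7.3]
[version 7.3, version 7.66, version 7.97]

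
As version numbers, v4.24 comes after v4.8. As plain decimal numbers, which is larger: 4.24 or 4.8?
4.8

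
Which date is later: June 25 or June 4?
June 25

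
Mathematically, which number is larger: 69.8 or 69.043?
69.8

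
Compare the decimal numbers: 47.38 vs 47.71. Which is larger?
47.71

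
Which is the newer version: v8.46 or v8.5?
v8.46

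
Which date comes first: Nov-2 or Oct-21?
Oct-21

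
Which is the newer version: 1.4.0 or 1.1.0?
1.4.0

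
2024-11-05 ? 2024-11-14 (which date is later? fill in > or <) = <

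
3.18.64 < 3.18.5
False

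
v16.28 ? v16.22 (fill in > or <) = >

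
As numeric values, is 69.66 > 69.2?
True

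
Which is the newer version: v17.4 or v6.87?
v17.4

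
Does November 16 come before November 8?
No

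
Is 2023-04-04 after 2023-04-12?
No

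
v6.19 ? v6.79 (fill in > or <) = <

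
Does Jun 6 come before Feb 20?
No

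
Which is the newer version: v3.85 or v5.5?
v5.5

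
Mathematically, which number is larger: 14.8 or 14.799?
14.8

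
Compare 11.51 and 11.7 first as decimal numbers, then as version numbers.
As decimals: 11.51 < 11.7. As versions: v11.51 > v11.7 (minor version 51 > 7).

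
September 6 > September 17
False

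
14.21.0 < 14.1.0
False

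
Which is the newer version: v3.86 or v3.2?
v3.86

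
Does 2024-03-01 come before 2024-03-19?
Yes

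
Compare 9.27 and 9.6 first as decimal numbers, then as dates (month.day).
As decimals: 9.27 < 9.6. As dates: 9/27 is later than 9/6 (day 27 > day 6).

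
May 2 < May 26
True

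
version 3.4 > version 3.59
False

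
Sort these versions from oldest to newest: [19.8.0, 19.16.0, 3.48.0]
[3.48.0, 19.8.0, 19.16.0]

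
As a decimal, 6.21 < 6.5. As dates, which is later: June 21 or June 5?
June 21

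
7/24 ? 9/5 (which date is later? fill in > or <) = <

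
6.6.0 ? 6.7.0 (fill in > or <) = <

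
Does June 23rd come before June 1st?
No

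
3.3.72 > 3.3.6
True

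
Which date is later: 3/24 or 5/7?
5/7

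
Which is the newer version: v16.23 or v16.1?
v16.23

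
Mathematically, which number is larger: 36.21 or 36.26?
36.26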